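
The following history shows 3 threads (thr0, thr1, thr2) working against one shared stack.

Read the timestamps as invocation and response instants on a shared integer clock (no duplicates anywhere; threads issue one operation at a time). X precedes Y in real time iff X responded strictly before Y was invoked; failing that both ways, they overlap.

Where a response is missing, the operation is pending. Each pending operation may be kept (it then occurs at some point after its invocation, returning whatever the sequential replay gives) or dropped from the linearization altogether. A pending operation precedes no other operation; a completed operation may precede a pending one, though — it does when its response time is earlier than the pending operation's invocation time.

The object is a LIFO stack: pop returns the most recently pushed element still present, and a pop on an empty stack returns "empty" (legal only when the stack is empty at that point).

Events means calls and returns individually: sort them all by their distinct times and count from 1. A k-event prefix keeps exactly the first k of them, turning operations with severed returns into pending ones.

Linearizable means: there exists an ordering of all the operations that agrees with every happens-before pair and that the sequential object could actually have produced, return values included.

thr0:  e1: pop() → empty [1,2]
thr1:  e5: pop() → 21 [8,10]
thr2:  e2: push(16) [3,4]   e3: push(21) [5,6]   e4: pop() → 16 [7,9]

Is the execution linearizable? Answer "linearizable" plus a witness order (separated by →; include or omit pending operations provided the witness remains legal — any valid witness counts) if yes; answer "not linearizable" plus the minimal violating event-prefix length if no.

step 1: e1 pop() → empty — stack <>
step 2: e2 push(16) — stack <16>
step 3: e3 push(21) — stack <16,21>
step 4: e5 pop() → 21 — stack <16>
step 5: e4 pop() → 16 — stack <>

linearizable — witness: e1 → e2 → e3 → e5 → e4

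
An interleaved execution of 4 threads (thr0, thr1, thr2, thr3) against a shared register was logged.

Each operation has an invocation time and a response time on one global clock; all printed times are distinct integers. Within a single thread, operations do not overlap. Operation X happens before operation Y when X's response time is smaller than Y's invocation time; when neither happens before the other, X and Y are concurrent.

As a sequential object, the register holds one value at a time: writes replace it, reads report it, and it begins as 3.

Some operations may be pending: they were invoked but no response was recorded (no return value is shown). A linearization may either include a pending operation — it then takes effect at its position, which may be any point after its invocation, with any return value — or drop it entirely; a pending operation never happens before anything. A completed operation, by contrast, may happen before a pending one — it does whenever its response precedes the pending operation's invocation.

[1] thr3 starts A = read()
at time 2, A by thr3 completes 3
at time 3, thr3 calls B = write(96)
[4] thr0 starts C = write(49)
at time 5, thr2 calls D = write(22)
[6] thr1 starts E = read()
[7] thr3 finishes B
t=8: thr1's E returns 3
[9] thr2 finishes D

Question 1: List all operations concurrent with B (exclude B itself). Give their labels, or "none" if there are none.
C, D, E

B spans [3,7]; an op avoiding the whole window 3..7 is ordered, any other is concurrent
A [1,2]: before
C [4,…): concurrent
D [5,9]: concurrent
E [6,8]: concurrent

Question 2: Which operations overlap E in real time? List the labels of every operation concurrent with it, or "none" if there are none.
B, C, D

E runs from 6 to 8; window-overlapping ops are concurrent
A [1,2]: before
B [3,7]: concurrent
C [4,…): concurrent
D [5,9]: concurrent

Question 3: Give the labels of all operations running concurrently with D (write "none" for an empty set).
B, C, E

D spans [5,9]: anything still running between times 5 and 9 counts as concurrent
A [1,2]: before
B [3,7]: concurrent
C [4,…): concurrent
E [6,8]: concurrent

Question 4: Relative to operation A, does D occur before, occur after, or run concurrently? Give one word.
after

D spans [5,9], A spans [1,2]
resp(A)=2 < inv(D)=5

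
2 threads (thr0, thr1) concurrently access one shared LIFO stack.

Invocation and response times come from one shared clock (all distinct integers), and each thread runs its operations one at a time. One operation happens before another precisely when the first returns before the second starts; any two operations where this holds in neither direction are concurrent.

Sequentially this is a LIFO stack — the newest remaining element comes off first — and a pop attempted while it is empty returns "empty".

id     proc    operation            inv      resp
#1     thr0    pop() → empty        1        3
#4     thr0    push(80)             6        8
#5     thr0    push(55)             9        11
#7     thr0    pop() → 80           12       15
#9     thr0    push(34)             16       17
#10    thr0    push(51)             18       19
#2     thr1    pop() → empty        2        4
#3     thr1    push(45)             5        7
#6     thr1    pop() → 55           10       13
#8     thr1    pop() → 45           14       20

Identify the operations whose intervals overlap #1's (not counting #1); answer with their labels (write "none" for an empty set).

overlap test against #1 [1,3]: concurrent iff the interval meets 1..3
#2 [2,4]: concurrent
#3 [5,7]: after
#4 [6,8]: after
#5 [9,11]: after
#6 [10,13]: after
#7 [12,15]: after
#8 [14,20]: after
#9 [16,17]: after
#10 [18,19]: after

#2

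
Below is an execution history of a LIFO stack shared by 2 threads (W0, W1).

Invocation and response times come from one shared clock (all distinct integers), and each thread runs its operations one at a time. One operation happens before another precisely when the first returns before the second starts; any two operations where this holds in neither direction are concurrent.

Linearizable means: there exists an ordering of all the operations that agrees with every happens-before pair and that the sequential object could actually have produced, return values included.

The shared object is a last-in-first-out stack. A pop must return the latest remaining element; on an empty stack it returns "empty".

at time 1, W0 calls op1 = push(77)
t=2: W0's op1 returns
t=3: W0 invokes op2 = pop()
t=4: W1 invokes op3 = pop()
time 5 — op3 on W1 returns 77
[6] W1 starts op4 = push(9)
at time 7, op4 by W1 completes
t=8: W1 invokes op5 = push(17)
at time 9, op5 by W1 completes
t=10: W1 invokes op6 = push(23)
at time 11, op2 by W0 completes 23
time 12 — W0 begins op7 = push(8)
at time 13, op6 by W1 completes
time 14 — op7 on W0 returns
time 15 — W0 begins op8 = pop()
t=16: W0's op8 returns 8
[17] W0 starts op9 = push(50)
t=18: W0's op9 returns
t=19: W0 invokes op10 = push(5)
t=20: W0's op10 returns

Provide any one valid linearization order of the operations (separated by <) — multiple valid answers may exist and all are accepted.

step 1: op1 push(77) — stack <77>
step 2: op3 pop() → 77 — stack <>
step 3: op4 push(9) — stack <9>
step 4: op5 push(17) — stack <9,17>
step 5: op6 push(23) — stack <9,17,23>
step 6: op2 pop() → 23 — stack <9,17>
step 7: op7 push(8) — stack <9,17,8>
step 8: op8 pop() → 8 — stack <9,17>
step 9: op9 push(50) — stack <9,17,50>
step 10: op10 push(5) — stack <9,17,50,5>

op1 < op3 < op4 < op5 < op6 < op2 < op7 < op8 < op9 < op10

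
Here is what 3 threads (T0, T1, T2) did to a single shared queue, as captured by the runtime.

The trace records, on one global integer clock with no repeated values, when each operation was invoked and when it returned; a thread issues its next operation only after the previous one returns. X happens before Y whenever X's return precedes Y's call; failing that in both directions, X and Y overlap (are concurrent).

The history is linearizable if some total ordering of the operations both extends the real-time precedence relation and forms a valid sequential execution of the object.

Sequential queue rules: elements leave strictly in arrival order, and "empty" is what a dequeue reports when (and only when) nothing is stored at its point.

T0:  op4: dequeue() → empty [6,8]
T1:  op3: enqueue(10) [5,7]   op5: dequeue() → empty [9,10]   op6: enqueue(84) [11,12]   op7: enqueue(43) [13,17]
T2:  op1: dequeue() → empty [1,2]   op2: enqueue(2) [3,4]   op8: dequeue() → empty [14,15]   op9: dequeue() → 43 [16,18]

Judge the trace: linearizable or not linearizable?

not linearizable

events 1..7 are fine; event 8 — the response of op4 at time 8 — makes the prefix non-linearizable
4 completed operations, 2 real-time-consistent orders — every queue replay fails
take op1, op2, op3, op4: step 4 already fails, because op4 dequeue() → empty cannot occur there
take op1, op2, op4, op3: step 3 already fails, because op4 dequeue() → empty cannot occur there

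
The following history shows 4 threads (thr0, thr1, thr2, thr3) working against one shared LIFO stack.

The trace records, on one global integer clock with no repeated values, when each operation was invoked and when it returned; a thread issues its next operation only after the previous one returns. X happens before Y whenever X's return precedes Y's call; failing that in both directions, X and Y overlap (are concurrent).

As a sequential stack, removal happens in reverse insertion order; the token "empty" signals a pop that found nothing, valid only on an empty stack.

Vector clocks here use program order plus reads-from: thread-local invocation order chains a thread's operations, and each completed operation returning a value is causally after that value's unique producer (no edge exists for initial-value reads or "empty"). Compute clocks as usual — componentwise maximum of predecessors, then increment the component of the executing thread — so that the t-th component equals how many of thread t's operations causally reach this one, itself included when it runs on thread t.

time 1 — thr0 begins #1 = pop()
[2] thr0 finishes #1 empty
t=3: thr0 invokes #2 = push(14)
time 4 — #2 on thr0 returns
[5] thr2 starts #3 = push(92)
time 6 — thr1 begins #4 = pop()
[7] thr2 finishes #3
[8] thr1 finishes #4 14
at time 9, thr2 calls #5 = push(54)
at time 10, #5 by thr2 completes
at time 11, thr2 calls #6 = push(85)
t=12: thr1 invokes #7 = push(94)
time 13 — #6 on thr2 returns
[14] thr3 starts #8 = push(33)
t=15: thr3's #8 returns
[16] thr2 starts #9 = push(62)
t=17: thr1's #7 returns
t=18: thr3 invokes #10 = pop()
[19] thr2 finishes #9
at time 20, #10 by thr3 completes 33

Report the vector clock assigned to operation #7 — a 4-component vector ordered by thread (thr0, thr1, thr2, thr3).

root op #8, invoked 14: fresh clock plus thr3's own tick → (0, 0, 0, 1)
root op #3, invoked 5: fresh clock plus thr2's own tick → (0, 0, 1, 0)
root op #1, invoked 1: fresh clock plus thr0's own tick → (1, 0, 0, 0)
from VC(#8)=(0, 0, 0, 1), #10 (invoked 18) maxes components and bumps thr3 → (0, 0, 0, 2)
from VC(#3)=(0, 0, 1, 0), #5 (invoked 9) maxes components and bumps thr2 → (0, 0, 2, 0)
from VC(#1)=(1, 0, 0, 0), #2 (invoked 3) maxes components and bumps thr0 → (2, 0, 0, 0)
from VC(#5)=(0, 0, 2, 0), #6 (invoked 11) maxes components and bumps thr2 → (0, 0, 3, 0)
from VC(#2)=(2, 0, 0, 0), #4 (invoked 6) maxes components and bumps thr1 → (2, 1, 0, 0)
from VC(#6)=(0, 0, 3, 0), #9 (invoked 16) maxes components and bumps thr2 → (0, 0, 4, 0)
from VC(#4)=(2, 1, 0, 0), #7 (invoked 12) maxes components and bumps thr1 → (2, 2, 0, 0)
target: VC(#7) = (2, 2, 0, 0)

(2, 2, 0, 0)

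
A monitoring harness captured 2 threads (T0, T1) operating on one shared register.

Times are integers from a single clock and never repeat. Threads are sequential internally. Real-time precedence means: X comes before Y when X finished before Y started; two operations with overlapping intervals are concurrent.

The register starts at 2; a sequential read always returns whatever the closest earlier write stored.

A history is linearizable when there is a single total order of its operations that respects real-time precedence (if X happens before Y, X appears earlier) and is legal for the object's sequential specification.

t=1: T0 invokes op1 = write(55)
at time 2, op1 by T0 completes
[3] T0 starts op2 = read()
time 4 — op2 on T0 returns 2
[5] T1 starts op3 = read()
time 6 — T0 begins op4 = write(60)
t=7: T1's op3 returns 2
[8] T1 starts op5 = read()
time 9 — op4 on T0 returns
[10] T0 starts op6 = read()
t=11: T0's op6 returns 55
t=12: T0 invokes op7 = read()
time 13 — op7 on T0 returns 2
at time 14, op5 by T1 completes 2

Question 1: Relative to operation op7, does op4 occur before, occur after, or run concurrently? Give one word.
before

op4 spans [6,9], op7 spans [12,13]
resp(op4)=9 < inv(op7)=12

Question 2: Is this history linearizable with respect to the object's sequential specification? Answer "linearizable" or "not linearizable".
not linearizable

cut after 3 events: linearizable; cut after 4 events (op2 responds, time 4): not linearizable
the completed operations (2 total) allow one real-time order; the register replay rejects it
take op1, op2: step 2 already fails, because op2 read() → 2 cannot occur there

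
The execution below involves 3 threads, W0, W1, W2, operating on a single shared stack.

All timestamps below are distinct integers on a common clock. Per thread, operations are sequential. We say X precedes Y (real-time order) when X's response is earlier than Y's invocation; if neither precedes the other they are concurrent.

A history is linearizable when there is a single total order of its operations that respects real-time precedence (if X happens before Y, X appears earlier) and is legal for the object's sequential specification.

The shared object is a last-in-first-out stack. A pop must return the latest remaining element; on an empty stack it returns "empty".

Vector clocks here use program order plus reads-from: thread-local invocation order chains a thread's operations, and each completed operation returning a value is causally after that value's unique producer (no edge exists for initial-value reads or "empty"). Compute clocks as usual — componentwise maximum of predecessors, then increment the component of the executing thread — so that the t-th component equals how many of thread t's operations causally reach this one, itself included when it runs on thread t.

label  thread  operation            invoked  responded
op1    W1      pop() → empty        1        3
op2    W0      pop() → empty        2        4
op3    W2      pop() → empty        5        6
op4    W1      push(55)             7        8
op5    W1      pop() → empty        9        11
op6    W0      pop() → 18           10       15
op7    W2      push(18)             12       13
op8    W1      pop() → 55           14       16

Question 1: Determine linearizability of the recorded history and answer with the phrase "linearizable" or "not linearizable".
the violation lands at event 15, op6's response at time 15: events 1..14 linearize, events 1..15 do not
7 completed operations, 6 real-time-consistent orders — every stack replay fails
every completion of the 1 pending operation (op8) was checked; none linearizes
for example op1, op2, op3, op4, op5, op6, op7 (pending dropped) fails at step 5: op5 pop() → empty is not legal there
for example op1, op2, op3, op4, op5, op7, op6 (pending dropped) fails at step 5: op5 pop() → empty is not legal there

not linearizable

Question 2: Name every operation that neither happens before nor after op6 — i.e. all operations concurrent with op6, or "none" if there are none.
Answer: op5, op7, op8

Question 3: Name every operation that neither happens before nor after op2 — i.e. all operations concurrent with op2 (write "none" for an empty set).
Answer: op1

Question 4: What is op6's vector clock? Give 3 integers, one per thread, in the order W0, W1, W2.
Answer: (2, 0, 2)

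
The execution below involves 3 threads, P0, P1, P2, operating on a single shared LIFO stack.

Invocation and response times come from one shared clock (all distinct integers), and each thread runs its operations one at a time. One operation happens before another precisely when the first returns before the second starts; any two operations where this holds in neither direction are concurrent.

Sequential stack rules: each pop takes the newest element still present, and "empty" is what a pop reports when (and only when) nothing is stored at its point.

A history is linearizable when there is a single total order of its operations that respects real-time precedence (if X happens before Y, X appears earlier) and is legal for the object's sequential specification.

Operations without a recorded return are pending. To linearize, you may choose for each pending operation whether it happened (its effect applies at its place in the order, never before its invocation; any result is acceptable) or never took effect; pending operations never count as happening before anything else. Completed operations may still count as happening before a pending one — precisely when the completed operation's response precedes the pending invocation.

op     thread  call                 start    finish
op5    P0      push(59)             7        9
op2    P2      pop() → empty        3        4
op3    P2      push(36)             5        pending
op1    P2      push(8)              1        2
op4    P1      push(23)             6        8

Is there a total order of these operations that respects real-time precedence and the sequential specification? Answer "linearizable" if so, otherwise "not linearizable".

events 1..3 are fine; event 4 — the response of op2 at time 4 — makes the prefix non-linearizable
a single order respects real time; the 2 completed LIFO stack operations fail replay along it
one such order, op1, op2, breaks at step 2 where op2 pop() → empty is illegal

not linearizable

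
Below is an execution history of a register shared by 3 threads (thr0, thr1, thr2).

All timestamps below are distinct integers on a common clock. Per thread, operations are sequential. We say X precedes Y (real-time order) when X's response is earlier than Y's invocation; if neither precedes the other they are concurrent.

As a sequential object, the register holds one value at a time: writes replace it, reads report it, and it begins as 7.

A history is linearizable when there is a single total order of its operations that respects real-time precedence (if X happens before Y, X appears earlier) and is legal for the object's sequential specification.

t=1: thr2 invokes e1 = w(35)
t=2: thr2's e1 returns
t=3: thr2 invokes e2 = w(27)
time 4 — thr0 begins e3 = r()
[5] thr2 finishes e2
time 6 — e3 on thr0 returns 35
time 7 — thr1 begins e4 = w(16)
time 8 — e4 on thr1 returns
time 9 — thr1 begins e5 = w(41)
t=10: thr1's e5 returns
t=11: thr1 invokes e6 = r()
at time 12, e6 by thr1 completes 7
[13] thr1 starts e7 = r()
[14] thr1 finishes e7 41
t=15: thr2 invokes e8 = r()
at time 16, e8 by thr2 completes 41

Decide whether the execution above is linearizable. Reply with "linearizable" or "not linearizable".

not linearizable

prefix check: 1..11 passes, 1..12 fails once e6's time-12 response joins
6 completed operations, 2 real-time-consistent orders — every register replay fails
take e1, e2, e3, e4, e5, e6: step 3 already fails, because e3 r() → 35 cannot occur there
take e1, e3, e2, e4, e5, e6: step 6 already fails, because e6 r() → 7 cannot occur there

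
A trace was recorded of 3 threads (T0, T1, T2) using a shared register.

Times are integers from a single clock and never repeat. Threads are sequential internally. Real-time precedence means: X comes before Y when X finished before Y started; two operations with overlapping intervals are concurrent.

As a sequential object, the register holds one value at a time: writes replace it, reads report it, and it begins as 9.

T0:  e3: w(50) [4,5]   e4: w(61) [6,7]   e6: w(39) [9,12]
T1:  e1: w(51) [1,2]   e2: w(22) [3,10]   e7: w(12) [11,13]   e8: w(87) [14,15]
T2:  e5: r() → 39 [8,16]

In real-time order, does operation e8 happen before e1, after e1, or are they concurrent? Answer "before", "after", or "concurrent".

e8 spans [14,15], e1 spans [1,2]
resp(e1)=2 < inv(e8)=14

after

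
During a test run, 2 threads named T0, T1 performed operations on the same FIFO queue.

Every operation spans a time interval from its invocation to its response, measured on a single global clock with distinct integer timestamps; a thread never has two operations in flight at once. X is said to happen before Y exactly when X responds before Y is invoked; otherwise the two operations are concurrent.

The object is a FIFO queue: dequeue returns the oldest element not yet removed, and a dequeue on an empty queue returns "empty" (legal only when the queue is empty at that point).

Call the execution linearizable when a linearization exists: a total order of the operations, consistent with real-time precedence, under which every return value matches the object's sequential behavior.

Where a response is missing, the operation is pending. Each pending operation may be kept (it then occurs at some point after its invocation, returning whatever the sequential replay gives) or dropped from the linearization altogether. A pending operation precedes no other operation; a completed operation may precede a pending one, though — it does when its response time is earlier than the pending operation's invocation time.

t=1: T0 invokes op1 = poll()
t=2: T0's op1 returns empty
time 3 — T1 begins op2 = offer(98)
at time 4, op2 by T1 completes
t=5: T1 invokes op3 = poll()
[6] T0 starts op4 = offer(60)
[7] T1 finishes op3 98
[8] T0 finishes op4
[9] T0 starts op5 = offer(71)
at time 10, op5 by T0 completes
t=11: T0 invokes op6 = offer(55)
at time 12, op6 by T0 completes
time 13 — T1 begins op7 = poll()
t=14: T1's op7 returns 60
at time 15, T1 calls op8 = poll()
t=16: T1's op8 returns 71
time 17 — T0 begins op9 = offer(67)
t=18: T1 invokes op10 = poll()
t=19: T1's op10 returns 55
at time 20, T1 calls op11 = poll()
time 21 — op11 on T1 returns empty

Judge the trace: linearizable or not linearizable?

one valid linearization: op1, op2, op3, op4, op5, op6, op7, op8, op10, op11
step 1: op1 poll() → empty — queue <>
step 2: op2 offer(98) — queue <98>
step 3: op3 poll() → 98 — queue <>
step 4: op4 offer(60) — queue <60>
step 5: op5 offer(71) — queue <60,71>
step 6: op6 offer(55) — queue <60,71,55>
step 7: op7 poll() → 60 — queue <71,55>
step 8: op8 poll() → 71 — queue <55>
step 9: op10 poll() → 55 — queue <>
step 10: op11 poll() → empty — queue <>

linearizable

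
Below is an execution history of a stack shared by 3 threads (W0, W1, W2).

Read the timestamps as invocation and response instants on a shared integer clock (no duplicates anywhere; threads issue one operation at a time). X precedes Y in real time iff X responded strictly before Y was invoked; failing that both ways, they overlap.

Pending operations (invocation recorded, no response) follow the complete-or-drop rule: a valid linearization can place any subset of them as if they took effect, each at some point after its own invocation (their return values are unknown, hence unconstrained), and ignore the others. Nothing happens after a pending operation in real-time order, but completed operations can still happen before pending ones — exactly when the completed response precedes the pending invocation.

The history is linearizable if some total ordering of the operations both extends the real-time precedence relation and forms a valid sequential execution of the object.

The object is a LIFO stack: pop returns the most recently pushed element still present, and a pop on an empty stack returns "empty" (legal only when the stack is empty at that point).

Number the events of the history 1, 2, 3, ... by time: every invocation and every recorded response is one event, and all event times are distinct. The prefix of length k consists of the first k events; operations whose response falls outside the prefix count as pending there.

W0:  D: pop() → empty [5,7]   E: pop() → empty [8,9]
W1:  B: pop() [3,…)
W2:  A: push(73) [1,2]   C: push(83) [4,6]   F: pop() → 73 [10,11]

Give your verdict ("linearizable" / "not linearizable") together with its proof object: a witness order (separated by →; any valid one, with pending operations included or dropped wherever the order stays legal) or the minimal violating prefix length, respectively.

cut after 8 events: linearizable; cut after 9 events (E responds, time 9): not linearizable
the 4 completed operations admit 2 real-time orders; each fails the stack replay
no escape via the 1 pending operation (B): every completion choice fails
for example A, C, D, E (pending dropped) fails at step 3: D pop() → empty is not legal there
for example A, D, C, E (pending dropped) fails at step 2: D pop() → empty is not legal there

not linearizable — minimal violating prefix: 9 events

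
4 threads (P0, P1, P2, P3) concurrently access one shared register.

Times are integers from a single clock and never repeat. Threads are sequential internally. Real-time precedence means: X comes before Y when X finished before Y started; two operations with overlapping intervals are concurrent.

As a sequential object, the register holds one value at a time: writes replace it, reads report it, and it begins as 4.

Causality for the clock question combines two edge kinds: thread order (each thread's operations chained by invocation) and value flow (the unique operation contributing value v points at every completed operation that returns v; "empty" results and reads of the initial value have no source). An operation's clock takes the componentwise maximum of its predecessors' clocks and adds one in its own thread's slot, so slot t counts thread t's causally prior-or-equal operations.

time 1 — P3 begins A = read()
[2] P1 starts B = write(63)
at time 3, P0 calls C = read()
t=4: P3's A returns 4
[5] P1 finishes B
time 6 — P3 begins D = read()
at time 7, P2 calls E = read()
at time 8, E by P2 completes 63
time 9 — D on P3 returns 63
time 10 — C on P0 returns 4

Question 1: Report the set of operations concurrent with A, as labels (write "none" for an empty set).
A spans [1,4]; an op avoiding the whole window 1..4 is ordered, any other is concurrent
B [2,5]: concurrent
C [3,10]: concurrent
D [6,9]: after
E [7,8]: after

B, C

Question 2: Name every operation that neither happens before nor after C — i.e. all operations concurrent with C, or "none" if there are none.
C runs from 3 to 10; window-overlapping ops are concurrent
A [1,4]: concurrent
B [2,5]: concurrent
D [6,9]: concurrent
E [7,8]: concurrent

A, B, D, E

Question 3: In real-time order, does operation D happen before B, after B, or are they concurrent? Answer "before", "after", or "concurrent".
D spans [6,9], B spans [2,5]
resp(B)=5 < inv(D)=6

after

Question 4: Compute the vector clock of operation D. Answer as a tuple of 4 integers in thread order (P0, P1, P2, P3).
root op A, invoked 1: fresh clock plus P3's own tick → (0, 0, 0, 1)
root op B, invoked 2: fresh clock plus P1's own tick → (0, 1, 0, 0)
root op C, invoked 3: fresh clock plus P0's own tick → (1, 0, 0, 0)
VC(E, invoked at 7): max of VC(B)=(0, 1, 0, 0), then +1 on thread P2 → (0, 1, 1, 0)
VC(D, invoked at 6): max of VC(A)=(0, 0, 0, 1), VC(B)=(0, 1, 0, 0), then +1 on thread P3 → (0, 1, 0, 2)
target: VC(D) = (0, 1, 0, 2)

(0, 1, 0, 2)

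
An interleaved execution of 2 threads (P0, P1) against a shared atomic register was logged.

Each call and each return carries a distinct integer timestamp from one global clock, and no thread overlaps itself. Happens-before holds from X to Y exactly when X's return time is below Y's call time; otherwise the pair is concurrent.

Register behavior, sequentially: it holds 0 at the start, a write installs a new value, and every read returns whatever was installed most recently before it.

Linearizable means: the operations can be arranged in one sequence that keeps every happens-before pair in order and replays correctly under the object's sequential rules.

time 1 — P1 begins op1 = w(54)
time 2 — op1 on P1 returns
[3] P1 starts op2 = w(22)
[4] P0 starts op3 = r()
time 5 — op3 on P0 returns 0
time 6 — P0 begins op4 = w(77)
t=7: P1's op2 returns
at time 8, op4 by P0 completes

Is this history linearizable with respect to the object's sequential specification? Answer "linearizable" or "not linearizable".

not linearizable

events 1..4 are fine; event 5 — the response of op3 at time 5 — makes the prefix non-linearizable
the completed operations (2 total) allow one real-time order; the atomic register replay rejects it
completion choices over the 1 pending operation (op2) were checked; none helps
take op1, op3 (pending dropped): step 2 already fails, because op3 r() → 0 cannot occur there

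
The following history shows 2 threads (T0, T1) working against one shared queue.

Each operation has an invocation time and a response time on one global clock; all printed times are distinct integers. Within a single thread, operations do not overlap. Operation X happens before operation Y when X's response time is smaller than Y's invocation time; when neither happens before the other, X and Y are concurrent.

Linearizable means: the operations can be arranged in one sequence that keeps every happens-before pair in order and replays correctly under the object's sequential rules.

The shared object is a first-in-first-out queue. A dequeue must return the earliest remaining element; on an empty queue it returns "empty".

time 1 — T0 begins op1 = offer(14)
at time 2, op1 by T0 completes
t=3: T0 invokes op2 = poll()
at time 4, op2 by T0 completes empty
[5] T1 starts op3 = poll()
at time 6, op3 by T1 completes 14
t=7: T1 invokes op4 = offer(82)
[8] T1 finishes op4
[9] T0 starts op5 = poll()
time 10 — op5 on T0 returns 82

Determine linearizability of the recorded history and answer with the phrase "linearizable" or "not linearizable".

not linearizable

events 1..3 are fine; event 4 — the response of op2 at time 4 — makes the prefix non-linearizable
exhaustive check: the 2 completed queue ops admit one real-time order; illegal
e.g. op1, op2: illegal at step 2, since op2 poll() → empty cannot apply there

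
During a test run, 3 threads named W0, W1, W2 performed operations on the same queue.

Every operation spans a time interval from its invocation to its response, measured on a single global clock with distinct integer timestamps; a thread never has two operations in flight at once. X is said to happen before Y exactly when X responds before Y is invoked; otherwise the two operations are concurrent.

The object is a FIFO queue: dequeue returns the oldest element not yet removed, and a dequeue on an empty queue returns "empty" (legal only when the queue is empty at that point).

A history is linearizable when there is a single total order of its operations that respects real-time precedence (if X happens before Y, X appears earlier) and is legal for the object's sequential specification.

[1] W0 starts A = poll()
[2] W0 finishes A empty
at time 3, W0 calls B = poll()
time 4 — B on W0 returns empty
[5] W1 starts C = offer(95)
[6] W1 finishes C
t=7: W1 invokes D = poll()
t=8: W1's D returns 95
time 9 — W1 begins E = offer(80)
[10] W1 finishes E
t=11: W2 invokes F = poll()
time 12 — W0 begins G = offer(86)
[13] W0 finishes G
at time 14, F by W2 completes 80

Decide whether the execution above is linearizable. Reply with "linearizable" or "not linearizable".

witness order: A, B, C, D, E, F, G
1. A poll() → empty, leaving queue <>
2. B poll() → empty, leaving queue <>
3. C offer(95), leaving queue <95>
4. D poll() → 95, leaving queue <>
5. E offer(80), leaving queue <80>
6. F poll() → 80, leaving queue <>
7. G offer(86), leaving queue <86>

linearizable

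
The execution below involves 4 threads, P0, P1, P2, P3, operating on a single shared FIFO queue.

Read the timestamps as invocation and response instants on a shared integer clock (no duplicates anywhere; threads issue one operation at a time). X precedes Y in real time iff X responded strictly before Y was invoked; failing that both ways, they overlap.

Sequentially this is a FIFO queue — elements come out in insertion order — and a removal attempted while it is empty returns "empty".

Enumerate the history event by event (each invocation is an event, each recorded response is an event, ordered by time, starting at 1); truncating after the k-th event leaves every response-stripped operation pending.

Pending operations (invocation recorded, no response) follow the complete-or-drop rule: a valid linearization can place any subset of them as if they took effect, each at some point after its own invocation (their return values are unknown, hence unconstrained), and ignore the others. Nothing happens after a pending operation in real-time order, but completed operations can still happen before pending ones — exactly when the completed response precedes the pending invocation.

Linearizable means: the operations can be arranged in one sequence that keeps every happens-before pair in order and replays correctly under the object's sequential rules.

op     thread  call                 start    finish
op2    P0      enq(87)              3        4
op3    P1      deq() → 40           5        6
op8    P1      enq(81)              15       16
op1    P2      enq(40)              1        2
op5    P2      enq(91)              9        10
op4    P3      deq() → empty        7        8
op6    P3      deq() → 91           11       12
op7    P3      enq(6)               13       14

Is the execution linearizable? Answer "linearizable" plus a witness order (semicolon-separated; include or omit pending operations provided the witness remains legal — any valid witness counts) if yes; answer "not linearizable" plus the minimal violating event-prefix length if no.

not linearizable — minimal violating prefix: 8 events

prefix check: 1..7 passes, 1..8 fails once op4's time-8 response joins
a single order respects real time; the 4 completed FIFO queue operations fail replay along it
for example op1, op2, op3, op4 fails at step 4: op4 deq() → empty is not legal there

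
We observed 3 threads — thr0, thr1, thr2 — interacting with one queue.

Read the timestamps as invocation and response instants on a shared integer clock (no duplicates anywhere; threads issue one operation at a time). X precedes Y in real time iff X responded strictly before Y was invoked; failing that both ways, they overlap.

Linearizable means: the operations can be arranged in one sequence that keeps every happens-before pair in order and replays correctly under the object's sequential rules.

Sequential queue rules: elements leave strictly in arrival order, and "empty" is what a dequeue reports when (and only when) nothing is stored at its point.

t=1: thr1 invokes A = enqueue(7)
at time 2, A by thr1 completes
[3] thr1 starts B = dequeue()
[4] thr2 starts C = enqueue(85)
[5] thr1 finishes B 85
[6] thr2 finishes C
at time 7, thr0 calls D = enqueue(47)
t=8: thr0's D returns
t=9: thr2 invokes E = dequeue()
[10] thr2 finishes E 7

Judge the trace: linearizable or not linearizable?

not linearizable

events 1..4 are fine; event 5 — the response of B at time 5 — makes the prefix non-linearizable
a single order respects real time; the 2 completed queue operations fail replay along it
every completion of the 1 pending operation (C) was checked; none linearizes
for example A, B (pending dropped) fails at step 2: B dequeue() → 85 is not legal there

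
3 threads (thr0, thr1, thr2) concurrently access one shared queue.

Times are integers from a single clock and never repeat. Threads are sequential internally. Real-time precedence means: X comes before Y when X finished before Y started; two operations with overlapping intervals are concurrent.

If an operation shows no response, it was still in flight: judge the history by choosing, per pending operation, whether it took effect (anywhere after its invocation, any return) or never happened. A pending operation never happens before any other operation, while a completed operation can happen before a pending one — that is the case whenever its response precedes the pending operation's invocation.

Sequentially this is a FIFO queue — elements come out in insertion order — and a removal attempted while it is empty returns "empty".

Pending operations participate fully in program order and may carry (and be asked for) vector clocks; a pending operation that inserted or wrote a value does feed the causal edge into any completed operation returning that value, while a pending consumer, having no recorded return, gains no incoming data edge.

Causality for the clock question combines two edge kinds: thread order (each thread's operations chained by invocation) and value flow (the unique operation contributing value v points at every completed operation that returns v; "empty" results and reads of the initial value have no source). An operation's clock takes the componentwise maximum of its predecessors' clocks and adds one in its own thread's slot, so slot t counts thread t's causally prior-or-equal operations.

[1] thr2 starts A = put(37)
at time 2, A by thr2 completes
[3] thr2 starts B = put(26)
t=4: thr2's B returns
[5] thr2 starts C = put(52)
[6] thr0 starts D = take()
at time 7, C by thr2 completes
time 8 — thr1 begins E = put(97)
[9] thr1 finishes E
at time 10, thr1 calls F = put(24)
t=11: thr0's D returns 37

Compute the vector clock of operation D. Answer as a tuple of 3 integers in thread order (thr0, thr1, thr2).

(1, 0, 1)

no predecessors for A (invoked 1): thr2 increments from zero → (0, 0, 1)
no predecessors for E (invoked 8): thr1 increments from zero → (0, 1, 0)
B, invoked 3, takes VC(A)=(0, 0, 1) under max, adds 1 for thr2 → (0, 0, 2)
F, invoked 10, takes VC(E)=(0, 1, 0) under max, adds 1 for thr1 → (0, 2, 0)
D, invoked 6, takes VC(A)=(0, 0, 1) under max, adds 1 for thr0 → (1, 0, 1)
C, invoked 5, takes VC(B)=(0, 0, 2) under max, adds 1 for thr2 → (0, 0, 3)
target: VC(D) = (1, 0, 1)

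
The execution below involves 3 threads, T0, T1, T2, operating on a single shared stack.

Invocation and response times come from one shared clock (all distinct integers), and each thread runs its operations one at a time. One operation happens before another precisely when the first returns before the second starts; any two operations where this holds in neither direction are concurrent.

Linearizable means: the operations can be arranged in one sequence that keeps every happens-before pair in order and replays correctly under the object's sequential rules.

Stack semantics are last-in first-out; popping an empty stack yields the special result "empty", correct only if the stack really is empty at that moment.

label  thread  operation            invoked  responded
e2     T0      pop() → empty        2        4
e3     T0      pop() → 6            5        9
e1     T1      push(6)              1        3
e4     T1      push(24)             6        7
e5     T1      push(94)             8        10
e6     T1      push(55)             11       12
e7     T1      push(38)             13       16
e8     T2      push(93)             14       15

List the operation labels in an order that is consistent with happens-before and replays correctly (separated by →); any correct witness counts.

step 1: e2 pop() → empty — stack <>
step 2: e1 push(6) — stack <6>
step 3: e3 pop() → 6 — stack <>
step 4: e4 push(24) — stack <24>
step 5: e5 push(94) — stack <24,94>
step 6: e6 push(55) — stack <24,94,55>
step 7: e7 push(38) — stack <24,94,55,38>
step 8: e8 push(93) — stack <24,94,55,38,93>

e2 → e1 → e3 → e4 → e5 → e6 → e7 → e8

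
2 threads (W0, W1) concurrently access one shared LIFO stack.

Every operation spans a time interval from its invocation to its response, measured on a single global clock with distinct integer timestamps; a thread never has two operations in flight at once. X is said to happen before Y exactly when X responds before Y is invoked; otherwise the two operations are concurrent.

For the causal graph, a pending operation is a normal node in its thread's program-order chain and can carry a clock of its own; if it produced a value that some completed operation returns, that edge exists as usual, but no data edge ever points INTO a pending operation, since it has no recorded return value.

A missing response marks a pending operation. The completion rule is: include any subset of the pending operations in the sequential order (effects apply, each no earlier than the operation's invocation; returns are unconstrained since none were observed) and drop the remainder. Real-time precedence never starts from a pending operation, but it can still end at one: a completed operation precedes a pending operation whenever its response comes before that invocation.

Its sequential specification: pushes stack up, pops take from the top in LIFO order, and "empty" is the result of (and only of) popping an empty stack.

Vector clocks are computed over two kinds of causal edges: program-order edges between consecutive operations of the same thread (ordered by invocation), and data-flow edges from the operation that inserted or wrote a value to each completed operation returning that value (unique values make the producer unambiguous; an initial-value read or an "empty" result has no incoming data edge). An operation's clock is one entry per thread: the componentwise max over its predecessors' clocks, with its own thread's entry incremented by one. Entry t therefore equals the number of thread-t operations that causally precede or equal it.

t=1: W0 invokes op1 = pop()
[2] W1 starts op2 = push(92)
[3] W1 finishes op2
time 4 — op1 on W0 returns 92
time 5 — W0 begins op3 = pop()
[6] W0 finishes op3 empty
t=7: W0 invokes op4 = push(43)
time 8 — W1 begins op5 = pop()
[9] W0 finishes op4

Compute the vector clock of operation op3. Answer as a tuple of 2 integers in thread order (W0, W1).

root op op2, invoked 2: fresh clock plus W1's own tick → (0, 1)
invoked at 8, op5 merges VC(op2)=(0, 1) and bumps W1's slot → (0, 2)
invoked at 1, op1 merges VC(op2)=(0, 1) and bumps W0's slot → (1, 1)
invoked at 5, op3 merges VC(op1)=(1, 1) and bumps W0's slot → (2, 1)
invoked at 7, op4 merges VC(op3)=(2, 1) and bumps W0's slot → (3, 1)
target: VC(op3) = (2, 1)

(2, 1)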